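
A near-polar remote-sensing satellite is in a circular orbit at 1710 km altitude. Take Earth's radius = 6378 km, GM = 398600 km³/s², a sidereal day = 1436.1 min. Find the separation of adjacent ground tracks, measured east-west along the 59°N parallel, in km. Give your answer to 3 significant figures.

1730 km

Semi-major axis a = 6378 + 1710 = 8088 km. Period T = 2π√(a³/μ) = 2π√(8088³/398600) = 7238.9 s = 120.65 min.
Node shift per orbit = (7238.9/86166) × 360° = 30.24°.
Equatorial spacing = 30.24 × 111.3 km/° = 3367 km.
At 59° latitude, spacing = 3367 × cos(59°) = 1734 km.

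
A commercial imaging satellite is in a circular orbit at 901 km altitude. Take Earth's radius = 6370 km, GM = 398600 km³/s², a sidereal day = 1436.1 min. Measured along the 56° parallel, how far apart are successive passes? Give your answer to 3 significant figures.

Semi-major axis a = 6370 + 901 = 7271 km. Period T = 2π√(a³/μ) = 2π√(7271³/398600) = 6170.2 s = 102.84 min.
Node shift per orbit = (6170.2/86166) × 360° = 25.78°.
Equatorial spacing = 25.78 × 111.2 km/° = 2866 km.
At 56° latitude, spacing = 2866 × cos(56°) = 1603 km.

1600 km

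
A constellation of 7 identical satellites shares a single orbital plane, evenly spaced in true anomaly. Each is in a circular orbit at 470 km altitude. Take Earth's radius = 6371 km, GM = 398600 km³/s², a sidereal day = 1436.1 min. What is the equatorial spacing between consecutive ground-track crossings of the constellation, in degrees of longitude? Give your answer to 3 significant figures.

Semi-major axis a = 6371 + 470 = 6841 km. Period T = 2π√(a³/μ) = 2π√(6841³/398600) = 5631.1 s = 93.85 min.
Single-satellite node shift = (5631.1/86166) × 360° = 23.53°.
With 7 satellites evenly phased, successive equator crossings are 23.53/7 = 3.361° apart.

3.36°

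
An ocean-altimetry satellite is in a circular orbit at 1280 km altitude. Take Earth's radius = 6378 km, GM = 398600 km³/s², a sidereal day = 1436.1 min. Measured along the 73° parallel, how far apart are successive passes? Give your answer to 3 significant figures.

Semi-major axis a = 6378 + 1280 = 7658 km. Period T = 2π√(a³/μ) = 2π√(7658³/398600) = 6669.4 s = 111.16 min.
Node shift per orbit = (6669.4/86166) × 360° = 27.86°.
Equatorial spacing = 27.86 × 111.3 km/° = 3102 km.
At 73° latitude, spacing = 3102 × cos(73°) = 907 km.

907 km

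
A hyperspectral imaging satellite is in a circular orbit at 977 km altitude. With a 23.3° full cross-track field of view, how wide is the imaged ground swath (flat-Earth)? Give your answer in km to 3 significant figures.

Half-angle = 23.3°/2 = 11.65°.
Swath width ≈ 2h·tan(θ/2) = 2 × 977 × tan(11.65°) = 402.9 km.

403 km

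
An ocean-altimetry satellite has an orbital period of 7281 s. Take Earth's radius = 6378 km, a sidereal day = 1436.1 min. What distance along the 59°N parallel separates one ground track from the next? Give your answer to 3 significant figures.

1740 km

Node shift per orbit = (7281.0/86166) × 360° = 30.42°.
Equatorial spacing = 30.42 × 111.3 km/° = 3386 km.
At 59° latitude, spacing = 3386 × cos(59°) = 1744 km.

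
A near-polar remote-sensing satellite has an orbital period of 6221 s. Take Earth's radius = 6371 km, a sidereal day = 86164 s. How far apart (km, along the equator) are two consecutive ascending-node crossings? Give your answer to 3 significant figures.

2890 km

During one orbit Earth rotates (6221.0 / 86164) × 360° = 25.99°.
At the equator that is 25.99° × (2π·6371/360) km/° = 25.99 × 111.2 = 2890 km.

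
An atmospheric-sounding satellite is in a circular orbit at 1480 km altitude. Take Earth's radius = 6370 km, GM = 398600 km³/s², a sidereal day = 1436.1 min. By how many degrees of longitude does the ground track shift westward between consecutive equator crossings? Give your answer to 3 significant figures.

Semi-major axis a = 6370 + 1480 = 7850 km. Period T = 2π√(a³/μ) = 2π√(7850³/398600) = 6921.7 s = 115.36 min.
During one orbit Earth rotates (6921.7 / 86166) × 360° = 28.92°.

28.9°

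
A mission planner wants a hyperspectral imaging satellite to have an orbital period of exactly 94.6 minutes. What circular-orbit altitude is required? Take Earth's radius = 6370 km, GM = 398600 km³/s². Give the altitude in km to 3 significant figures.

T = 94.6 min = 5676.0 s.
From T = 2π√(a³/μ): a = (μ T²/4π²)^(1/3) = (398600 × 5676.0² / 4π²)^(1/3) = 6877 km.
Altitude h = a − R = 6877 − 6370 = 507 km.

507 km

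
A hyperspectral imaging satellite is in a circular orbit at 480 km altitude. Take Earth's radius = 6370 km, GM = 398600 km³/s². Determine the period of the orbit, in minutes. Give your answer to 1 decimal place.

Semi-major axis a = 6370 + 480 = 6850 km. Period T = 2π√(a³/μ) = 2π√(6850³/398600) = 5642.2 s = 94.04 min.

94.0 min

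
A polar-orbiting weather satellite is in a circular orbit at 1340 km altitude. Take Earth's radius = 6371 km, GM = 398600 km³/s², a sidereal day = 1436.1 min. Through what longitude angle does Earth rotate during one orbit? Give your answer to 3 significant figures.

28.2°

Semi-major axis a = 6371 + 1340 = 7711 km. Period T = 2π√(a³/μ) = 2π√(7711³/398600) = 6738.7 s = 112.31 min.
During one orbit Earth rotates (6738.7 / 86166) × 360° = 28.15°.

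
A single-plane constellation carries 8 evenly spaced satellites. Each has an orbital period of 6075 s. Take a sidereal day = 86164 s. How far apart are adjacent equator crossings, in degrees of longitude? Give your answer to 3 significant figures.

3.17°

Single-satellite node shift = (6075.0/86164) × 360° = 25.38°.
With 8 satellites evenly phased, successive equator crossings are 25.38/8 = 3.173° apart.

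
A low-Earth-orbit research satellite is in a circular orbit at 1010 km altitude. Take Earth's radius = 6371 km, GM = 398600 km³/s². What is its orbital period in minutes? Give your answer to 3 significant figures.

105 min

Semi-major axis a = 6371 + 1010 = 7381 km. Period T = 2π√(a³/μ) = 2π√(7381³/398600) = 6310.8 s = 105.18 min.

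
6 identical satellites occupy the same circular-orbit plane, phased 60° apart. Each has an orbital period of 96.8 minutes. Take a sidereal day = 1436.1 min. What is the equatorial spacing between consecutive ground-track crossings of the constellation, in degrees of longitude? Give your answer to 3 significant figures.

4.04°

T = 96.8 min = 5808.0 s.
Single-satellite node shift = (5808.0/86166) × 360° = 24.27°.
With 6 satellites evenly phased, successive equator crossings are 24.27/6 = 4.044° apart.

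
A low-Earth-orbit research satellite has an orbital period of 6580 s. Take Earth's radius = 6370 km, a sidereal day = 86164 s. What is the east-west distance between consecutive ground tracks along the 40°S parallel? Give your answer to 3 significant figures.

Node shift per orbit = (6580.0/86164) × 360° = 27.49°.
Equatorial spacing = 27.49 × 111.2 km/° = 3056 km.
At 40° latitude, spacing = 3056 × cos(40°) = 2341 km.

2340 km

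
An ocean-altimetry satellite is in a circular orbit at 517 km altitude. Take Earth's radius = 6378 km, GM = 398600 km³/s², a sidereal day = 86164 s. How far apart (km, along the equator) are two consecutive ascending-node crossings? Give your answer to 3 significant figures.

Semi-major axis a = 6378 + 517 = 6895 km. Period T = 2π√(a³/μ) = 2π√(6895³/398600) = 5697.9 s = 94.96 min.
During one orbit Earth rotates (5697.9 / 86164) × 360° = 23.81°.
At the equator that is 23.81° × (2π·6378/360) km/° = 23.81 × 111.3 = 2650 km.

2650 km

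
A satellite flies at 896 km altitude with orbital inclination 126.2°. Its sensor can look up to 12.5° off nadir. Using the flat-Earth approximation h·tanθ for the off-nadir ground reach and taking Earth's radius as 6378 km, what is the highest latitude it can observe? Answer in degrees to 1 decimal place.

Retrograde orbit: the ground track reaches ±(180° − i) = ±(180 − 126.2) = ±53.8°.
Sensor half-swath on the ground ≈ 896·tan(12.5°) = 199 km = 1.78° of latitude.
Maximum observable latitude ≈ 53.8 + 1.78 = 55.6°.

55.6°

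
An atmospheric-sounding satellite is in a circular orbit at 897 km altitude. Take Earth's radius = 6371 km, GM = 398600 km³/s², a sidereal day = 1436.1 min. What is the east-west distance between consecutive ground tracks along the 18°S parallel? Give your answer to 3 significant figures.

Semi-major axis a = 6371 + 897 = 7268 km. Period T = 2π√(a³/μ) = 2π√(7268³/398600) = 6166.4 s = 102.77 min.
Node shift per orbit = (6166.4/86166) × 360° = 25.76°.
Equatorial spacing = 25.76 × 111.2 km/° = 2865 km.
At 18° latitude, spacing = 2865 × cos(18°) = 2725 km.

2720 km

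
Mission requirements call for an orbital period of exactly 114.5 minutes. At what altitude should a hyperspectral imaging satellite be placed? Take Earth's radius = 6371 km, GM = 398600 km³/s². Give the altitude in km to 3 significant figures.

T = 114.5 min = 6870.0 s.
From T = 2π√(a³/μ): a = (μ T²/4π²)^(1/3) = (398600 × 6870.0² / 4π²)^(1/3) = 7811 km.
Altitude h = a − R = 7811 − 6371 = 1440 km.

1440 km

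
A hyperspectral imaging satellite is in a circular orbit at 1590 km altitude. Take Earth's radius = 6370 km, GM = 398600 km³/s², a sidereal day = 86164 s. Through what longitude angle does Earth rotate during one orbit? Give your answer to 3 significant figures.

Semi-major axis a = 6370 + 1590 = 7960 km. Period T = 2π√(a³/μ) = 2π√(7960³/398600) = 7067.7 s = 117.80 min.
During one orbit Earth rotates (7067.7 / 86164) × 360° = 29.53°.

29.5°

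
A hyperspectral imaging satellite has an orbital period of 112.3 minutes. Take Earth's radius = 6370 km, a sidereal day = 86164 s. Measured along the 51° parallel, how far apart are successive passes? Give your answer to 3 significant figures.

T = 112.3 min = 6738.0 s.
Node shift per orbit = (6738.0/86164) × 360° = 28.15°.
Equatorial spacing = 28.15 × 111.2 km/° = 3130 km.
At 51° latitude, spacing = 3130 × cos(51°) = 1970 km.

1970 km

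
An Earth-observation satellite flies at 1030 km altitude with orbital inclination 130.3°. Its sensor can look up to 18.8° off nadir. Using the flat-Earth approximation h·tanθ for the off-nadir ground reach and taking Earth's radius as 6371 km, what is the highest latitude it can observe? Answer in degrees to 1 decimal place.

52.9°

Retrograde orbit: the ground track reaches ±(180° − i) = ±(180 − 130.3) = ±49.7°.
Sensor half-swath on the ground ≈ 1030·tan(18.8°) = 351 km = 3.15° of latitude.
Maximum observable latitude ≈ 49.7 + 3.15 = 52.9°.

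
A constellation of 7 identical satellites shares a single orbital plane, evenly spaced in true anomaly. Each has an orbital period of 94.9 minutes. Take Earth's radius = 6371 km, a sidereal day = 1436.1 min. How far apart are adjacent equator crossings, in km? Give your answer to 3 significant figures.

T = 94.9 min = 5694.0 s.
Single-satellite node shift = (5694.0/86166) × 360° = 23.79°.
With 7 satellites evenly phased, successive equator crossings are 23.79/7 = 3.398° apart.
That is 3.398 × 111.2 = 378 km at the equator.

378 km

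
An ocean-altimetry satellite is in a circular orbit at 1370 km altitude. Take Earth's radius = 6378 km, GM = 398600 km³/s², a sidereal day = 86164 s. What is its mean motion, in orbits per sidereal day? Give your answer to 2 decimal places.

Semi-major axis a = 6378 + 1370 = 7748 km. Period T = 2π√(a³/μ) = 2π√(7748³/398600) = 6787.3 s = 113.12 min.
Orbits per sidereal day = 86164 / 6787.3 = 12.695.

12.69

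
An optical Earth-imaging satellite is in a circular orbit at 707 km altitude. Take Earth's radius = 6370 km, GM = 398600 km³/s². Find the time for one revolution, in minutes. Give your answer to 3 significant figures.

Semi-major axis a = 6370 + 707 = 7077 km. Period T = 2π√(a³/μ) = 2π√(7077³/398600) = 5925.0 s = 98.75 min.

98.7 min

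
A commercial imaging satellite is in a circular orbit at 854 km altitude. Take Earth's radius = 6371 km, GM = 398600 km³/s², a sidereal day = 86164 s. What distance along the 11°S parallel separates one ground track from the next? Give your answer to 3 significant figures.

Semi-major axis a = 6371 + 854 = 7225 km. Period T = 2π√(a³/μ) = 2π√(7225³/398600) = 6111.8 s = 101.86 min.
Node shift per orbit = (6111.8/86164) × 360° = 25.54°.
Equatorial spacing = 25.54 × 111.2 km/° = 2839 km.
At 11° latitude, spacing = 2839 × cos(11°) = 2787 km.

2790 km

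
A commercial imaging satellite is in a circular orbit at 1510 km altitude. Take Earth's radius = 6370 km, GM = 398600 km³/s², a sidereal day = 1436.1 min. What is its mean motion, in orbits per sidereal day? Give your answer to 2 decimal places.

Semi-major axis a = 6370 + 1510 = 7880 km. Period T = 2π√(a³/μ) = 2π√(7880³/398600) = 6961.5 s = 116.02 min.
Orbits per sidereal day = 86166 / 6961.5 = 12.378.

12.38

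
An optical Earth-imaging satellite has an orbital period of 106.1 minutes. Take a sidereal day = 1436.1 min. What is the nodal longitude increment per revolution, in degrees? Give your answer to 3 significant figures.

26.6°

T = 106.1 min = 6366.0 s.
During one orbit Earth rotates (6366.0 / 86166) × 360° = 26.60°.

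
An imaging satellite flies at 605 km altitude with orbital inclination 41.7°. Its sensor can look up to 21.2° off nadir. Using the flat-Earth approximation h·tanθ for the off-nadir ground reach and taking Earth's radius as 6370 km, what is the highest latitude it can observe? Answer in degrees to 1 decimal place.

43.8°

For a prograde orbit the ground track reaches latitude ±i = ±41.7°.
Sensor half-swath on the ground ≈ 605·tan(21.2°) = 235 km = 2.11° of latitude.
Maximum observable latitude ≈ 41.7 + 2.11 = 43.8°.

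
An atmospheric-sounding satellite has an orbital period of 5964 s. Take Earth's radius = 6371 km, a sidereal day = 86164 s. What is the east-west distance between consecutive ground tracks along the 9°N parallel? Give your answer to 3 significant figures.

Node shift per orbit = (5964.0/86164) × 360° = 24.92°.
Equatorial spacing = 24.92 × 111.2 km/° = 2771 km.
At 9° latitude, spacing = 2771 × cos(9°) = 2737 km.

2740 km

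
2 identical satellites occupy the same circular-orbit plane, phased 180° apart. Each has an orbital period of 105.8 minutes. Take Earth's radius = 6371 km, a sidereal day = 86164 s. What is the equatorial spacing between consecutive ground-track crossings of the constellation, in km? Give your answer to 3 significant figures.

1470 km

T = 105.8 min = 6348.0 s.
Single-satellite node shift = (6348.0/86164) × 360° = 26.52°.
With 2 satellites evenly phased, successive equator crossings are 26.52/2 = 13.261° apart.
That is 13.261 × 111.2 = 1475 km at the equator.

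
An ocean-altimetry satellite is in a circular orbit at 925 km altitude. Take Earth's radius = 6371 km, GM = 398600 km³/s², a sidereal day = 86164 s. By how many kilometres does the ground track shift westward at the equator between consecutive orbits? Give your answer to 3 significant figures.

2880 km

Semi-major axis a = 6371 + 925 = 7296 km. Period T = 2π√(a³/μ) = 2π√(7296³/398600) = 6202.1 s = 103.37 min.
During one orbit Earth rotates (6202.1 / 86164) × 360° = 25.91°.
At the equator that is 25.91° × (2π·6371/360) km/° = 25.91 × 111.2 = 2881 km.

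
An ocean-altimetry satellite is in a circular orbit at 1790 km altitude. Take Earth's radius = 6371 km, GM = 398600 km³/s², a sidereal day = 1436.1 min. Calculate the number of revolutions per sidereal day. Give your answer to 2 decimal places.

Semi-major axis a = 6371 + 1790 = 8161 km. Period T = 2π√(a³/μ) = 2π√(8161³/398600) = 7337.1 s = 122.29 min.
Orbits per sidereal day = 86166 / 7337.1 = 11.744.

11.74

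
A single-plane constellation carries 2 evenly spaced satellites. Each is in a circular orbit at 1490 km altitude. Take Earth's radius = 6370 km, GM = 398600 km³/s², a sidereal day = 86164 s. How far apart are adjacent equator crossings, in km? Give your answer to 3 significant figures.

Semi-major axis a = 6370 + 1490 = 7860 km. Period T = 2π√(a³/μ) = 2π√(7860³/398600) = 6935.0 s = 115.58 min.
Single-satellite node shift = (6935.0/86164) × 360° = 28.97°.
With 2 satellites evenly phased, successive equator crossings are 28.97/2 = 14.487° apart.
That is 14.487 × 111.2 = 1611 km at the equator.

1610 km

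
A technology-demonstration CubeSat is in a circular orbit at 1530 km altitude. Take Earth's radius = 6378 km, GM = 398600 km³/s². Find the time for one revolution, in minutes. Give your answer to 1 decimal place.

116.6 min

Semi-major axis a = 6378 + 1530 = 7908 km. Period T = 2π√(a³/μ) = 2π√(7908³/398600) = 6998.6 s = 116.64 min.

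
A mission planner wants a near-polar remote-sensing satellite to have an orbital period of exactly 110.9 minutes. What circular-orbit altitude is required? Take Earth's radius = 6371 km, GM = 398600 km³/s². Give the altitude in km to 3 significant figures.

T = 110.9 min = 6654.0 s.
From T = 2π√(a³/μ): a = (μ T²/4π²)^(1/3) = (398600 × 6654.0² / 4π²)^(1/3) = 7646 km.
Altitude h = a − R = 7646 − 6371 = 1275 km.

1280 km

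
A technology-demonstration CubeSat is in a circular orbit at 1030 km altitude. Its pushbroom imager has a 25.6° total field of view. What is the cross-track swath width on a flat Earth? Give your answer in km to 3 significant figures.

468 km

Half-angle = 25.6°/2 = 12.8°.
Swath width ≈ 2h·tan(θ/2) = 2 × 1030 × tan(12.8°) = 468.0 km.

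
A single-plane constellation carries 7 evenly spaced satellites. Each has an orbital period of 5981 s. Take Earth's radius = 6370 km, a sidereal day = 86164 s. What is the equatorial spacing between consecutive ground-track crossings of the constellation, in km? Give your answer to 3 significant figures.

397 km

Single-satellite node shift = (5981.0/86164) × 360° = 24.99°.
With 7 satellites evenly phased, successive equator crossings are 24.99/7 = 3.570° apart.
That is 3.570 × 111.2 = 397 km at the equator.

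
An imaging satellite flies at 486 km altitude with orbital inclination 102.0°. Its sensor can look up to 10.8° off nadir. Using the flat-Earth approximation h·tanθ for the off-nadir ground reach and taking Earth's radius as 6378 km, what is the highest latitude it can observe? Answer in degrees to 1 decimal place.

78.8°

Retrograde orbit: the ground track reaches ±(180° − i) = ±(180 − 102.0) = ±78.0°.
Sensor half-swath on the ground ≈ 486·tan(10.8°) = 93 km = 0.83° of latitude.
Maximum observable latitude ≈ 78.0 + 0.83 = 78.8°.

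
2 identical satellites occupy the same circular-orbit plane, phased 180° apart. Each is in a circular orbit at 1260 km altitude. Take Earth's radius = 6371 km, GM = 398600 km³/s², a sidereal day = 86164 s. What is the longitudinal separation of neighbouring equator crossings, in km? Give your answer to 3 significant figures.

Semi-major axis a = 6371 + 1260 = 7631 km. Period T = 2π√(a³/μ) = 2π√(7631³/398600) = 6634.1 s = 110.57 min.
Single-satellite node shift = (6634.1/86164) × 360° = 27.72°.
With 2 satellites evenly phased, successive equator crossings are 27.72/2 = 13.859° apart.
That is 13.859 × 111.2 = 1541 km at the equator.

1540 km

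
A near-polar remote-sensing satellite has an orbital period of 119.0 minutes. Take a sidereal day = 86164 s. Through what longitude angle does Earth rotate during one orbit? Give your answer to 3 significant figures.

29.8°

T = 119.0 min = 7140.0 s.
During one orbit Earth rotates (7140.0 / 86164) × 360° = 29.83°.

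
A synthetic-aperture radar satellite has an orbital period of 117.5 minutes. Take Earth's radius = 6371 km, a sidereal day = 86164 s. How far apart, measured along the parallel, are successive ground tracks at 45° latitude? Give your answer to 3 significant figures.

2320 km

T = 117.5 min = 7050.0 s.
Node shift per orbit = (7050.0/86164) × 360° = 29.46°.
Equatorial spacing = 29.46 × 111.2 km/° = 3275 km.
At 45° latitude, spacing = 3275 × cos(45°) = 2316 km.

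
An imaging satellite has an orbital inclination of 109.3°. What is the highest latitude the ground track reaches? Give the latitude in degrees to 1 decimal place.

70.7°

Retrograde orbit: the ground track reaches ±(180° − i) = ±(180 − 109.3) = ±70.7°.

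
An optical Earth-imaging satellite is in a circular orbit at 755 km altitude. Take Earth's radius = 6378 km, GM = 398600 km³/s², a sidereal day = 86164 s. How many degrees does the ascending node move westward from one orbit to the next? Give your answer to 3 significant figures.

25.0°

Semi-major axis a = 6378 + 755 = 7133 km. Period T = 2π√(a³/μ) = 2π√(7133³/398600) = 5995.4 s = 99.92 min.
During one orbit Earth rotates (5995.4 / 86164) × 360° = 25.05°.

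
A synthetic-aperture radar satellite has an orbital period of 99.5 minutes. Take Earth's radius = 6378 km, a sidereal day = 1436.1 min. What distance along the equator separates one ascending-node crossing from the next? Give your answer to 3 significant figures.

2780 km

T = 99.5 min = 5970.0 s.
During one orbit Earth rotates (5970.0 / 86166) × 360° = 24.94°.
At the equator that is 24.94° × (2π·6378/360) km/° = 24.94 × 111.3 = 2777 km.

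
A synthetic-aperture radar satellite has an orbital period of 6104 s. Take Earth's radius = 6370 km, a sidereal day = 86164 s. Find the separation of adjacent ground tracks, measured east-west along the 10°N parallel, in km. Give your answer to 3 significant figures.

Node shift per orbit = (6104.0/86164) × 360° = 25.50°.
Equatorial spacing = 25.50 × 111.2 km/° = 2835 km.
At 10° latitude, spacing = 2835 × cos(10°) = 2792 km.

2790 km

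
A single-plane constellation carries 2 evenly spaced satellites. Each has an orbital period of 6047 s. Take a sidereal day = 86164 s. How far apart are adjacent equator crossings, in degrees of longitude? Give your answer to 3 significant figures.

12.6°

Single-satellite node shift = (6047.0/86164) × 360° = 25.26°.
With 2 satellites evenly phased, successive equator crossings are 25.26/2 = 12.632° apart.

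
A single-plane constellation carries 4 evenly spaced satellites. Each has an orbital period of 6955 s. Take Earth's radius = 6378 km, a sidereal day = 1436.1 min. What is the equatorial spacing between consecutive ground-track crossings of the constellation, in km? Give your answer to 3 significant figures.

809 km

Single-satellite node shift = (6955.0/86166) × 360° = 29.06°.
With 4 satellites evenly phased, successive equator crossings are 29.06/4 = 7.264° apart.
That is 7.264 × 111.3 = 809 km at the equator.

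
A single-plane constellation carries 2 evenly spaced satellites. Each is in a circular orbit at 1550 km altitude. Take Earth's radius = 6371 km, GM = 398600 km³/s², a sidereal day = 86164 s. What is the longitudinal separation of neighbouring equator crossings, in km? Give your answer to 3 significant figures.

1630 km

Semi-major axis a = 6371 + 1550 = 7921 km. Period T = 2π√(a³/μ) = 2π√(7921³/398600) = 7015.9 s = 116.93 min.
Single-satellite node shift = (7015.9/86164) × 360° = 29.31°.
With 2 satellites evenly phased, successive equator crossings are 29.31/2 = 14.656° apart.
That is 14.656 × 111.2 = 1630 km at the equator.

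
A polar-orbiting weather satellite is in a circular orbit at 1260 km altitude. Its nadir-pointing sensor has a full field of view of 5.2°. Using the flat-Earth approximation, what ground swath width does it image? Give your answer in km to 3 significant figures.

114 km

Half-angle = 5.2°/2 = 2.6°.
Swath width ≈ 2h·tan(θ/2) = 2 × 1260 × tan(2.6°) = 114.4 km.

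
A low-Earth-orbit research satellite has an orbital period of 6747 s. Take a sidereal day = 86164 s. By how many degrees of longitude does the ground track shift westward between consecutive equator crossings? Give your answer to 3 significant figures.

28.2°

During one orbit Earth rotates (6747.0 / 86164) × 360° = 28.19°.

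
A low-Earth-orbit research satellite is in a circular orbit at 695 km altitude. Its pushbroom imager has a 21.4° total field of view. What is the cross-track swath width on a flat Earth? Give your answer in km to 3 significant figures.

Half-angle = 21.4°/2 = 10.7°.
Swath width ≈ 2h·tan(θ/2) = 2 × 695 × tan(10.7°) = 262.6 km.

263 km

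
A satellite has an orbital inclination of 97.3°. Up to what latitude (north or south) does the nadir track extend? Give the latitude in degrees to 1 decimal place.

Retrograde orbit: the ground track reaches ±(180° − i) = ±(180 − 97.3) = ±82.7°.

82.7°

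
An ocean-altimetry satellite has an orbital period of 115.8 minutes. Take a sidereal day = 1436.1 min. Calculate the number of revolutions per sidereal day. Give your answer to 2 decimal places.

12.40

T = 115.8 min = 6948.0 s.
Orbits per sidereal day = 86166 / 6948.0 = 12.402.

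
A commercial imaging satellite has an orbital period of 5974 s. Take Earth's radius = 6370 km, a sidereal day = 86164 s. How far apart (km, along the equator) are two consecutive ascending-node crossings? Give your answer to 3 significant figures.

During one orbit Earth rotates (5974.0 / 86164) × 360° = 24.96°.
At the equator that is 24.96° × (2π·6370/360) km/° = 24.96 × 111.2 = 2775 km.

2770 km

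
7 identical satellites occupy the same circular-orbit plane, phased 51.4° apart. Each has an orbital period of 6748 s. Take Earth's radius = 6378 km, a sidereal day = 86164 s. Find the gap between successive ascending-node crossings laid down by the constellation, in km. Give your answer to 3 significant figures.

Single-satellite node shift = (6748.0/86164) × 360° = 28.19°.
With 7 satellites evenly phased, successive equator crossings are 28.19/7 = 4.028° apart.
That is 4.028 × 111.3 = 448 km at the equator.

448 km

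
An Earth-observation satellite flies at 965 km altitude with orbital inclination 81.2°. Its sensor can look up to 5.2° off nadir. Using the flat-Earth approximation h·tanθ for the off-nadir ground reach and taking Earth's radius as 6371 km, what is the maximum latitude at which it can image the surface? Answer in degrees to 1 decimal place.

82.0°

For a prograde orbit the ground track reaches latitude ±i = ±81.2°.
Sensor half-swath on the ground ≈ 965·tan(5.2°) = 88 km = 0.79° of latitude.
Maximum observable latitude ≈ 81.2 + 0.79 = 82.0°.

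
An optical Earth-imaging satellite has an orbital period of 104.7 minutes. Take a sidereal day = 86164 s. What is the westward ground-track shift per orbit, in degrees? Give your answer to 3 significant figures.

T = 104.7 min = 6282.0 s.
During one orbit Earth rotates (6282.0 / 86164) × 360° = 26.25°.

26.2°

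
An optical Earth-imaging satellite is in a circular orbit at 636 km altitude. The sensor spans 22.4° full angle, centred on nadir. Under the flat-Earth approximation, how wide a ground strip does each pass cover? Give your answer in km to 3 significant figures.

Half-angle = 22.4°/2 = 11.2°.
Swath width ≈ 2h·tan(θ/2) = 2 × 636 × tan(11.2°) = 251.9 km.

252 km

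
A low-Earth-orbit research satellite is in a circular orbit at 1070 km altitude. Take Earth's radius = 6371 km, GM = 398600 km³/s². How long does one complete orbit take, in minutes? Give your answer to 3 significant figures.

Semi-major axis a = 6371 + 1070 = 7441 km. Period T = 2π√(a³/μ) = 2π√(7441³/398600) = 6387.9 s = 106.47 min.

106 min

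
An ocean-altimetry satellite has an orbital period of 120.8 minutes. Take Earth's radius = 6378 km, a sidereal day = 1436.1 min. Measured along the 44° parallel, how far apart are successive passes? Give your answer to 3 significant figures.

T = 120.8 min = 7248.0 s.
Node shift per orbit = (7248.0/86166) × 360° = 30.28°.
Equatorial spacing = 30.28 × 111.3 km/° = 3371 km.
At 44° latitude, spacing = 3371 × cos(44°) = 2425 km.

2420 km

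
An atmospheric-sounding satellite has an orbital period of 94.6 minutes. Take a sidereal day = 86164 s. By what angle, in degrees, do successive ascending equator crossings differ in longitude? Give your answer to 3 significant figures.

T = 94.6 min = 5676.0 s.
During one orbit Earth rotates (5676.0 / 86164) × 360° = 23.71°.

23.7°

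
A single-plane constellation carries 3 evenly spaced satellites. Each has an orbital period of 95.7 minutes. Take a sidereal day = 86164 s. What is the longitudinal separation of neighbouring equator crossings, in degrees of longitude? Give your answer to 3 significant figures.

T = 95.7 min = 5742.0 s.
Single-satellite node shift = (5742.0/86164) × 360° = 23.99°.
With 3 satellites evenly phased, successive equator crossings are 23.99/3 = 7.997° apart.

8.00°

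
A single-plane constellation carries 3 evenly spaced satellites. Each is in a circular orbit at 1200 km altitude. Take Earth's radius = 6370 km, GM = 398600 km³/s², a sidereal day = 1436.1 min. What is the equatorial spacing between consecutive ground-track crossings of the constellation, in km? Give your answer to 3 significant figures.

1010 km

Semi-major axis a = 6370 + 1200 = 7570 km. Period T = 2π√(a³/μ) = 2π√(7570³/398600) = 6554.7 s = 109.25 min.
Single-satellite node shift = (6554.7/86166) × 360° = 27.39°.
With 3 satellites evenly phased, successive equator crossings are 27.39/3 = 9.129° apart.
That is 9.129 × 111.2 = 1015 km at the equator.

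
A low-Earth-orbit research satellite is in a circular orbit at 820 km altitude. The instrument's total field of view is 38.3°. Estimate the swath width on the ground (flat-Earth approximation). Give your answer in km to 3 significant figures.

570 km

Half-angle = 38.3°/2 = 19.15°.
Swath width ≈ 2h·tan(θ/2) = 2 × 820 × tan(19.15°) = 569.5 km.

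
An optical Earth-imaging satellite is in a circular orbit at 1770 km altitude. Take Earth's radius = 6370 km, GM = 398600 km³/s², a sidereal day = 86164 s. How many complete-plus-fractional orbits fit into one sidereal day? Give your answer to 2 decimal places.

Semi-major axis a = 6370 + 1770 = 8140 km. Period T = 2π√(a³/μ) = 2π√(8140³/398600) = 7308.8 s = 121.81 min.
Orbits per sidereal day = 86164 / 7308.8 = 11.789.

11.79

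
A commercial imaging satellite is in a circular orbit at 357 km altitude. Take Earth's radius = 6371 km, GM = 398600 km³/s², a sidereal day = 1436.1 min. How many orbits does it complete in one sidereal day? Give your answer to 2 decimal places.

Semi-major axis a = 6371 + 357 = 6728 km. Period T = 2π√(a³/μ) = 2π√(6728³/398600) = 5492.1 s = 91.54 min.
Orbits per sidereal day = 86166 / 5492.1 = 15.689.

15.69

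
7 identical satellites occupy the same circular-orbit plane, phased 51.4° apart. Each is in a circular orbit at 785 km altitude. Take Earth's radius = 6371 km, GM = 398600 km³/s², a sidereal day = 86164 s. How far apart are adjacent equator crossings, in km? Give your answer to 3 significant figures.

Semi-major axis a = 6371 + 785 = 7156 km. Period T = 2π√(a³/μ) = 2π√(7156³/398600) = 6024.4 s = 100.41 min.
Single-satellite node shift = (6024.4/86164) × 360° = 25.17°.
With 7 satellites evenly phased, successive equator crossings are 25.17/7 = 3.596° apart.
That is 3.596 × 111.2 = 400 km at the equator.

400 km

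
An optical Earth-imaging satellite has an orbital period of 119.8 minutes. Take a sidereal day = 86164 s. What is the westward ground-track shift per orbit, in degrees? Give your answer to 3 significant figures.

30.0°

T = 119.8 min = 7188.0 s.
During one orbit Earth rotates (7188.0 / 86164) × 360° = 30.03°.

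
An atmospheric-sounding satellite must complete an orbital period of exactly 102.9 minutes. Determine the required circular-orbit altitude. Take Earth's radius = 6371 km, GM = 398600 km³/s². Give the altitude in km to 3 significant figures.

903 km

T = 102.9 min = 6174.0 s.
From T = 2π√(a³/μ): a = (μ T²/4π²)^(1/3) = (398600 × 6174.0² / 4π²)^(1/3) = 7274 km.
Altitude h = a − R = 7274 − 6371 = 903 km.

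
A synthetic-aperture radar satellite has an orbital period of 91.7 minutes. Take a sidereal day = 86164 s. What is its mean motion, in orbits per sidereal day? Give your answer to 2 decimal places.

15.66

T = 91.7 min = 5502.0 s.
Orbits per sidereal day = 86164 / 5502.0 = 15.660.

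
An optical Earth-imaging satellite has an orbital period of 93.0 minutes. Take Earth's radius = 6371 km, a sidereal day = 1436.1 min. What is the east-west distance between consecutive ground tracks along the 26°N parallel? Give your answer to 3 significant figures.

T = 93.0 min = 5580.0 s.
Node shift per orbit = (5580.0/86166) × 360° = 23.31°.
Equatorial spacing = 23.31 × 111.2 km/° = 2592 km.
At 26° latitude, spacing = 2592 × cos(26°) = 2330 km.

2330 km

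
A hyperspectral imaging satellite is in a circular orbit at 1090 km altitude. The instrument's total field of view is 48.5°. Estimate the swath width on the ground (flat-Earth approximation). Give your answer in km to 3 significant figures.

Half-angle = 48.5°/2 = 24.25°.
Swath width ≈ 2h·tan(θ/2) = 2 × 1090 × tan(24.25°) = 982.0 km.

982 km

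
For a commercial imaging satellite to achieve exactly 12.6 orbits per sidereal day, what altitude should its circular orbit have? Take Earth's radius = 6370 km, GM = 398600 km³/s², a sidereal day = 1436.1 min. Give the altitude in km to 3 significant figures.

Required period T = 86166 / 12.6 = 6838.6 s.
From T = 2π√(a³/μ): a = (μ T²/4π²)^(1/3) = (398600 × 6838.6² / 4π²)^(1/3) = 7787 km.
Altitude h = a − R = 7787 − 6370 = 1417 km.

1420 km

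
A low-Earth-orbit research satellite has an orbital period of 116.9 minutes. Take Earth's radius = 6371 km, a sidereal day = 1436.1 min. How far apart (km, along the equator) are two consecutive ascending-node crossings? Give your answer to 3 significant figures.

T = 116.9 min = 7014.0 s.
During one orbit Earth rotates (7014.0 / 86166) × 360° = 29.30°.
At the equator that is 29.30° × (2π·6371/360) km/° = 29.30 × 111.2 = 3258 km.

3260 km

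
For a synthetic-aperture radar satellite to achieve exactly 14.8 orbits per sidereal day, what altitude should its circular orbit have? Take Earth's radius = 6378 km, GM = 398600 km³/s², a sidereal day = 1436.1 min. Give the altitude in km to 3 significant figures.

Required period T = 86166 / 14.8 = 5822.0 s.
From T = 2π√(a³/μ): a = (μ T²/4π²)^(1/3) = (398600 × 5822.0² / 4π²)^(1/3) = 6995 km.
Altitude h = a − R = 6995 − 6378 = 617 km.

617 km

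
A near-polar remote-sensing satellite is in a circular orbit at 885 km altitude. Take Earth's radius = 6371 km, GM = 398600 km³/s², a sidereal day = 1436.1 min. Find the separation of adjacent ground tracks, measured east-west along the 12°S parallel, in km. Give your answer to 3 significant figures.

2800 km

Semi-major axis a = 6371 + 885 = 7256 km. Period T = 2π√(a³/μ) = 2π√(7256³/398600) = 6151.2 s = 102.52 min.
Node shift per orbit = (6151.2/86166) × 360° = 25.70°.
Equatorial spacing = 25.70 × 111.2 km/° = 2858 km.
At 12° latitude, spacing = 2858 × cos(12°) = 2795 km.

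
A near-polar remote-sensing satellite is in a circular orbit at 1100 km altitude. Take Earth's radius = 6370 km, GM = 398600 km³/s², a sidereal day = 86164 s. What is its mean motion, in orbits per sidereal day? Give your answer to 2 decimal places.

13.41

Semi-major axis a = 6370 + 1100 = 7470 km. Period T = 2π√(a³/μ) = 2π√(7470³/398600) = 6425.3 s = 107.09 min.
Orbits per sidereal day = 86164 / 6425.3 = 13.410.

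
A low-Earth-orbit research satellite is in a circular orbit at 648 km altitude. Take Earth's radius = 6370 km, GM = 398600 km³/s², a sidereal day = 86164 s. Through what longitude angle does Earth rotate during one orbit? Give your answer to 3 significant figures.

24.4°

Semi-major axis a = 6370 + 648 = 7018 km. Period T = 2π√(a³/μ) = 2π√(7018³/398600) = 5851.0 s = 97.52 min.
During one orbit Earth rotates (5851.0 / 86164) × 360° = 24.45°.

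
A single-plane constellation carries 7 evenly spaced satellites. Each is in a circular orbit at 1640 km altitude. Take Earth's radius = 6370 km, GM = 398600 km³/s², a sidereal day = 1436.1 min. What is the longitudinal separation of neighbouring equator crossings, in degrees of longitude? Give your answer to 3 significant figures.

4.26°

Semi-major axis a = 6370 + 1640 = 8010 km. Period T = 2π√(a³/μ) = 2π√(8010³/398600) = 7134.4 s = 118.91 min.
Single-satellite node shift = (7134.4/86166) × 360° = 29.81°.
With 7 satellites evenly phased, successive equator crossings are 29.81/7 = 4.258° apart.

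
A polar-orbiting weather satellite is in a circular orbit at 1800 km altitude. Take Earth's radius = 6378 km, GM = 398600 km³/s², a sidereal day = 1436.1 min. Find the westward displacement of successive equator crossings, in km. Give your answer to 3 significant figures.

3420 km

Semi-major axis a = 6378 + 1800 = 8178 km. Period T = 2π√(a³/μ) = 2π√(8178³/398600) = 7360.1 s = 122.67 min.
During one orbit Earth rotates (7360.1 / 86166) × 360° = 30.75°.
At the equator that is 30.75° × (2π·6378/360) km/° = 30.75 × 111.3 = 3423 km.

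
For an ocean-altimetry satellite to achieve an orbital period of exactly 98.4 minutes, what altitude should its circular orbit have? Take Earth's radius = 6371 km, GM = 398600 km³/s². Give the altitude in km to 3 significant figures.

689 km

T = 98.4 min = 5904.0 s.
From T = 2π√(a³/μ): a = (μ T²/4π²)^(1/3) = (398600 × 5904.0² / 4π²)^(1/3) = 7060 km.
Altitude h = a − R = 7060 − 6371 = 689 km.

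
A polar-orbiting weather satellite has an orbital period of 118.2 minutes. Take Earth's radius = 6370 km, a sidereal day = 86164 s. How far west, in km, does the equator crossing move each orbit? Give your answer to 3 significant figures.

3290 km

T = 118.2 min = 7092.0 s.
During one orbit Earth rotates (7092.0 / 86164) × 360° = 29.63°.
At the equator that is 29.63° × (2π·6370/360) km/° = 29.63 × 111.2 = 3294 km.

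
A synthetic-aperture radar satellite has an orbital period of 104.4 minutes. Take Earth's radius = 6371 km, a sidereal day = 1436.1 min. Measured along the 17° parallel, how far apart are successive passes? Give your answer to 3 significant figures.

T = 104.4 min = 6264.0 s.
Node shift per orbit = (6264.0/86166) × 360° = 26.17°.
Equatorial spacing = 26.17 × 111.2 km/° = 2910 km.
At 17° latitude, spacing = 2910 × cos(17°) = 2783 km.

2780 km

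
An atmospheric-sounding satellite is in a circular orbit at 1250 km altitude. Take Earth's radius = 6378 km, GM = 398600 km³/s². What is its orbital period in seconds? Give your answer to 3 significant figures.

6630 seconds

Semi-major axis a = 6378 + 1250 = 7628 km. Period T = 2π√(a³/μ) = 2π√(7628³/398600) = 6630.2 s = 110.50 min.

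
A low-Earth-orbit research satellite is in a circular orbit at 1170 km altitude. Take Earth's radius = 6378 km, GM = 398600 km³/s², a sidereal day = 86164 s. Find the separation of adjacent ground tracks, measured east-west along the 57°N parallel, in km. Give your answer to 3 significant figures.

1650 km

Semi-major axis a = 6378 + 1170 = 7548 km. Period T = 2π√(a³/μ) = 2π√(7548³/398600) = 6526.2 s = 108.77 min.
Node shift per orbit = (6526.2/86164) × 360° = 27.27°.
Equatorial spacing = 27.27 × 111.3 km/° = 3035 km.
At 57° latitude, spacing = 3035 × cos(57°) = 1653 km.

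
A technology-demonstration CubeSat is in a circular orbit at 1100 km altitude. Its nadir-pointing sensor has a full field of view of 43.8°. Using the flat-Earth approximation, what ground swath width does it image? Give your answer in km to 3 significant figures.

884 km

Half-angle = 43.8°/2 = 21.9°.
Swath width ≈ 2h·tan(θ/2) = 2 × 1100 × tan(21.9°) = 884.4 km.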